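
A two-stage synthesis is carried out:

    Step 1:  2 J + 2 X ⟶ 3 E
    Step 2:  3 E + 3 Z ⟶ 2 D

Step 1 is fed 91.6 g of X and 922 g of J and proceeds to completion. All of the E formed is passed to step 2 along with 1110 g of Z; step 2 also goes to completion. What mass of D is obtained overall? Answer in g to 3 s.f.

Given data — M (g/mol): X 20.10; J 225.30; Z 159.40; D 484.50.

1980 g

Step 1:
n(X) = 91.60 / 20.10 = 4.557 mol
n(J) = 922.0 / 225.30 = 4.092 mol
n/ν for X = 4.557/2 = 2.279
n/ν for J = 4.092/2 = 2.046
Smallest n/ν is J → limiting reagent.
n(E) produced = (3/2) × 4.092 = 6.138 mol
Step 2:
n(E) available = 6.138 mol
n(Z) = 1110 / 159.40 = 6.964 mol
n/ν for E = 6.138/3 = 2.046
n/ν for Z = 6.964/3 = 2.321
Smallest n/ν is E → limiting reagent.
n(D) = (2/3) × 6.138 = 4.092 mol
mass = 4.092 × 484.50 = 1983 g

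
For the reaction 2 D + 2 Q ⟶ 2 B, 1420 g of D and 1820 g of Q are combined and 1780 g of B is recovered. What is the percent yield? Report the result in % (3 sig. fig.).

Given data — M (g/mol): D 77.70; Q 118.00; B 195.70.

59.0 %

n(D) = 1420 / 77.70 = 18.28 mol
n(Q) = 1820 / 118.00 = 15.42 mol
n/ν → D: 9.140, Q: 7.710; Q is limiting.
theoretical n(B) = (2/2) × 15.42 = 15.42 mol → 3018 g
% yield = 1780 / 3018 × 100 = 58.98 %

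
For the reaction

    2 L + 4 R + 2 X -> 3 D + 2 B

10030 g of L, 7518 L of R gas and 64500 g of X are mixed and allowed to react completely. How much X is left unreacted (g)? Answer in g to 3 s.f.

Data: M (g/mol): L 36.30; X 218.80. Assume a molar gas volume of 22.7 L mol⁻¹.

28300 g

n(L) = 10030 / 36.30 = 276.3 mol
n(R) = 7518 / 22.7 = 331.2 mol
n(X) = 64500 / 218.80 = 294.8 mol
n/ν for L = 276.3/2 = 138.2
n/ν for R = 331.2/4 = 82.80
n/ν for X = 294.8/2 = 147.4
Smallest n/ν is R → limiting reagent.
X consumed = (2/4) × 331.2 = 165.6 mol
X remaining = 294.8 − 165.6 = 129.2 mol
mass = 129.2 × 218.80 = 28270 g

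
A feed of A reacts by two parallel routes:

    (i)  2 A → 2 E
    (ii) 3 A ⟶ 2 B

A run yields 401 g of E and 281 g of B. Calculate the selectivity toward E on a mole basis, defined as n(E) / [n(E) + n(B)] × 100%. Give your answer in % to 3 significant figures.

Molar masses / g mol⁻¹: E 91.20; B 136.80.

n(E) = 401 / 91.20 = 4.397 mol
n(B) = 281 / 136.80 = 2.054 mol
selectivity = 4.397/(4.397+2.054) × 100 = 68.16 %

68.2 %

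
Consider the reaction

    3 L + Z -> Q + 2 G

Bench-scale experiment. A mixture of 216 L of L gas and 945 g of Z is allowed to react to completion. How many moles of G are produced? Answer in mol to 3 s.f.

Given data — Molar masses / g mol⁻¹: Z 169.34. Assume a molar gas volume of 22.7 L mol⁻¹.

6.34 mol

n(L) = 216.0 / 22.7 = 9.515 mol
n(Z) = 945.0 / 169.34 = 5.580 mol
n/ν for L = 9.515/3 = 3.172
n/ν for Z = 5.580/1 = 5.580
Smallest n/ν is L → limiting reagent.
n(G) = (2/3) × 9.515 = 6.343 mol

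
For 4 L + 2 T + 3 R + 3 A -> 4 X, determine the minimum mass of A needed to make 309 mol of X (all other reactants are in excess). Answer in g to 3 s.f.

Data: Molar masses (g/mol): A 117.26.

27200 g

n(X) = 309.0 mol
n(A) = (3/4) × 309.0 = 231.8 mol
mass = 231.8 × 117.26 = 27180 g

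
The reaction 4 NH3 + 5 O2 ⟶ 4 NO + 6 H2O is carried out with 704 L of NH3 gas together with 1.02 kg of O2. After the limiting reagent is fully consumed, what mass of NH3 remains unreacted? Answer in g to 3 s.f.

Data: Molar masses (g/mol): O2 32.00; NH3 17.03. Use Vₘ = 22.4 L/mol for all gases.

n(NH3) = 704.0 / 22.4 = 31.43 mol
n(O2) = 1.020×1000 / 32.00 = 31.88 mol
n/ν → NH3: 7.858, O2: 6.376; O2 is limiting.
NH3 consumed = (4/5) × 31.88 = 25.50 mol
NH3 remaining = 31.43 − 25.50 = 5.930 mol
mass = 5.930 × 17.03 = 101.0 g

101 g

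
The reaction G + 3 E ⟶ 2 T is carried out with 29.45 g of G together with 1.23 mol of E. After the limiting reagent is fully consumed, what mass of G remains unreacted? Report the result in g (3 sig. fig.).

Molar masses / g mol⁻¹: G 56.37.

n(G) = 29.45 / 56.37 = 0.5224 mol
n(E) = 1.230 mol
n/ν for G = 0.5224/1 = 0.5224
n/ν for E = 1.230/3 = 0.4100
Smallest n/ν is E → limiting reagent.
G consumed = (1/3) × 1.230 = 0.4100 mol
G remaining = 0.5224 − 0.4100 = 0.1124 mol
mass = 0.1124 × 56.37 = 6.336 g

6.34 g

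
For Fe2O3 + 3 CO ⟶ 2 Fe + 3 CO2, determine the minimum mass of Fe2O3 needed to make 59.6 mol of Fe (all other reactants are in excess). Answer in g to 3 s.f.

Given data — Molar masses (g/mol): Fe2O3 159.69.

4760 g

n(Fe) = 59.60 mol
n(Fe2O3) = (1/2) × 59.60 = 29.80 mol
mass = 29.80 × 159.69 = 4759 g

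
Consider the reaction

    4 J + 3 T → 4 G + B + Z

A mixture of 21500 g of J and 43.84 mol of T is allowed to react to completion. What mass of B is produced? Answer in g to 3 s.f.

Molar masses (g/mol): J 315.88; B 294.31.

4300 g

n(J) = 21500 / 315.88 = 68.06 mol
n(T) = 43.84 mol
n/ν → J: 17.02, T: 14.61; T is limiting.
n(B) = (1/3) × 43.84 = 14.61 mol
mass = 14.61 × 294.31 = 4300 g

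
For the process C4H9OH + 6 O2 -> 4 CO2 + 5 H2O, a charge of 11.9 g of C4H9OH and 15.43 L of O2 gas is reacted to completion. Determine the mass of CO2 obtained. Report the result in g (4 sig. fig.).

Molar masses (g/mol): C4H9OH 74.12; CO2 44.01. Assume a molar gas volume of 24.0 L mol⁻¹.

n(C4H9OH) = 11.90 / 74.12 = 0.1606 mol
n(O2) = 15.43 / 24.0 = 0.6429 mol
n/ν for C4H9OH = 0.1606/1 = 0.1606
n/ν for O2 = 0.6429/6 = 0.1072
Smallest n/ν is O2 → limiting reagent.
n(CO2) = (4/6) × 0.6429 = 0.4286 mol
mass = 0.4286 × 44.01 = 18.86 g

18.86 g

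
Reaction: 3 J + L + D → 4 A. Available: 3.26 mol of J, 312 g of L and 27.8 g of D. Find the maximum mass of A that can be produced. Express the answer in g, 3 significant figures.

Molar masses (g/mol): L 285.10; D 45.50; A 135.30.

331 g

n(J) = 3.260 mol
n(L) = 312.0 / 285.10 = 1.094 mol
n(D) = 27.80 / 45.50 = 0.6110 mol
n/ν for J = 3.260/3 = 1.087
n/ν for L = 1.094/1 = 1.094
n/ν for D = 0.6110/1 = 0.6110
Smallest n/ν is D → limiting reagent.
n(A) = (4/1) × 0.6110 = 2.444 mol
mass = 2.444 × 135.30 = 330.7 g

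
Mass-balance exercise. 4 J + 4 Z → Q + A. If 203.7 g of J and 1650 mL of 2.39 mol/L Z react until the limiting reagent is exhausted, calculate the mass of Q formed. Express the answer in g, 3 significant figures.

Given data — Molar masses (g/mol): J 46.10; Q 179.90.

177 g

n(J) = 203.7 / 46.10 = 4.419 mol
n(Z) = 2.39 × 1650/1000 = 3.944 mol
n/ν for J = 4.419/4 = 1.105
n/ν for Z = 3.944/4 = 0.9860
Smallest n/ν is Z → limiting reagent.
n(Q) = (1/4) × 3.944 = 0.9860 mol
mass = 0.9860 × 179.90 = 177.4 g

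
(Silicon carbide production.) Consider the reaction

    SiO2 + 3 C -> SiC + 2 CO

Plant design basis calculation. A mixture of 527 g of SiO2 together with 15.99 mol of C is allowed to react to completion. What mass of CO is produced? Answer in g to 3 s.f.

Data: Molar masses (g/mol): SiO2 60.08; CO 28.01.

n(SiO2) = 527.0 / 60.08 = 8.772 mol
n(C) = 15.99 mol
n/ν → SiO2: 8.772, C: 5.330; C is limiting.
n(CO) = (2/3) × 15.99 = 10.66 mol
mass = 10.66 × 28.01 = 298.6 g

299 g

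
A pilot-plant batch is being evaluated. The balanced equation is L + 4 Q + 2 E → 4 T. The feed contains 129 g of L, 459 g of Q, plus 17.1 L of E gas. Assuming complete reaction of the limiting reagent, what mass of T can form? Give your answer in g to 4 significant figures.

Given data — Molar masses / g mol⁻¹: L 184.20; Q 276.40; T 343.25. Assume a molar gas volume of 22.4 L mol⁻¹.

524.1 g

n(L) = 129.0 / 184.20 = 0.7003 mol
n(Q) = 459.0 / 276.40 = 1.661 mol
n(E) = 17.10 / 22.4 = 0.7634 mol
n/ν → L: 0.7003, Q: 0.4153, E: 0.3817; E is limiting.
n(T) = (4/2) × 0.7634 = 1.527 mol
mass = 1.527 × 343.25 = 524.1 g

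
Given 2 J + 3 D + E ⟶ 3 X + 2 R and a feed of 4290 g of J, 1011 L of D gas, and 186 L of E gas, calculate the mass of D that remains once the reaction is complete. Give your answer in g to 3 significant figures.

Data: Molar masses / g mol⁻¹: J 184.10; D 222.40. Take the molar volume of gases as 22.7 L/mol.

4440 g

n(J) = 4290 / 184.10 = 23.30 mol
n(D) = 1011 / 22.7 = 44.54 mol
n(E) = 186.0 / 22.7 = 8.194 mol
n/ν for J = 23.30/2 = 11.65
n/ν for D = 44.54/3 = 14.85
n/ν for E = 8.194/1 = 8.194
Smallest n/ν is E → limiting reagent.
D consumed = (3/1) × 8.194 = 24.58 mol
D remaining = 44.54 − 24.58 = 19.96 mol
mass = 19.96 × 222.40 = 4439 g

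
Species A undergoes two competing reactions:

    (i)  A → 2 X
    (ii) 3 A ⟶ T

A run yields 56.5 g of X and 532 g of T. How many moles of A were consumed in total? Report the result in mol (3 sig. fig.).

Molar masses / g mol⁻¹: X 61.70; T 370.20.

4.77 mol

n(X) = 56.5 / 61.70 = 0.9157 mol
n(T) = 532 / 370.20 = 1.437 mol
n(A) via (i) = (1/2)×0.9157 = 0.4579 mol
n(A) via (ii) = (3/1)×1.437 = 4.311 mol
total n(A) = 0.4579 + 4.311 = 4.769 mol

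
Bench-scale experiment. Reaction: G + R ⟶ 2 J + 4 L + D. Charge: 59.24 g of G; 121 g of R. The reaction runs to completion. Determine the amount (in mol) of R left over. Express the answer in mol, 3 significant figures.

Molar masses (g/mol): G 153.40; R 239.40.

n(G) = 59.24 / 153.40 = 0.3862 mol
n(R) = 121.0 / 239.40 = 0.5054 mol
n/ν → G: 0.3862, R: 0.5054; G is limiting.
R consumed = (1/1) × 0.3862 = 0.3862 mol
R remaining = 0.5054 − 0.3862 = 0.1192 mol

0.119 mol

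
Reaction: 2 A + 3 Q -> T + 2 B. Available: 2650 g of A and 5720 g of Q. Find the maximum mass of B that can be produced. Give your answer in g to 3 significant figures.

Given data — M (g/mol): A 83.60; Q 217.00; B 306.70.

5390 g

n(A) = 2650 / 83.60 = 31.70 mol
n(Q) = 5720 / 217.00 = 26.36 mol
n/ν → A: 15.85, Q: 8.787; Q is limiting.
n(B) = (2/3) × 26.36 = 17.57 mol
mass = 17.57 × 306.70 = 5389 g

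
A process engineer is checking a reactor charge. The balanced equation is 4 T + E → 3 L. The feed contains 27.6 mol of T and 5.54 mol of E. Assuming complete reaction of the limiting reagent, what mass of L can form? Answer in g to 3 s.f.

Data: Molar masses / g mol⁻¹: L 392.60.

n(T) = 27.60 mol
n(E) = 5.540 mol
n/ν for T = 27.60/4 = 6.900
n/ν for E = 5.540/1 = 5.540
Smallest n/ν is E → limiting reagent.
n(L) = (3/1) × 5.540 = 16.62 mol
mass = 16.62 × 392.60 = 6525 g

6530 g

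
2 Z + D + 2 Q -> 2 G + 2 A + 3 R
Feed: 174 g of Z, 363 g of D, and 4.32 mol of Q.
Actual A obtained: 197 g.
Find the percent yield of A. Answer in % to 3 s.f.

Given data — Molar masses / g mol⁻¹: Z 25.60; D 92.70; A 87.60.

52.1 %

n(Z) = 174.0 / 25.60 = 6.797 mol
n(D) = 363.0 / 92.70 = 3.916 mol
n(Q) = 4.320 mol
n/ν → Z: 3.399, D: 3.916, Q: 2.160; Q is limiting.
theoretical n(A) = (2/2) × 4.320 = 4.320 mol → 378.4 g
% yield = 197 / 378.4 × 100 = 52.06 %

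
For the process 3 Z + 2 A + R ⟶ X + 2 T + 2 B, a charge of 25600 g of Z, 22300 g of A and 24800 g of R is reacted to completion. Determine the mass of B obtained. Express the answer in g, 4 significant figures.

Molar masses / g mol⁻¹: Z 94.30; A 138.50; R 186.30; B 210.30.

n(Z) = 25600 / 94.30 = 271.5 mol
n(A) = 22300 / 138.50 = 161.0 mol
n(R) = 24800 / 186.30 = 133.1 mol
n/ν for Z = 271.5/3 = 90.50
n/ν for A = 161.0/2 = 80.50
n/ν for R = 133.1/1 = 133.1
Smallest n/ν is A → limiting reagent.
n(B) = (2/2) × 161.0 = 161.0 mol
mass = 161.0 × 210.30 = 33860 g

33860 g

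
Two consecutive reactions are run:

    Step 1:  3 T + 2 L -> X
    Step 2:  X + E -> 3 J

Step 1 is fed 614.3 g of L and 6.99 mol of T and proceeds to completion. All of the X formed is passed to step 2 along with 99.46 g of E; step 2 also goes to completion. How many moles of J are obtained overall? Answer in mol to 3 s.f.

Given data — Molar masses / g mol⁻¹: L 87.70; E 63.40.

Step 1:
n(L) = 614.3 / 87.70 = 7.005 mol
n(T) = 6.990 mol
n/ν for L = 7.005/2 = 3.503
n/ν for T = 6.990/3 = 2.330
Smallest n/ν is T → limiting reagent.
n(X) produced = (1/3) × 6.990 = 2.330 mol
Step 2:
n(X) available = 2.330 mol
n(E) = 99.46 / 63.40 = 1.569 mol
n/ν for X = 2.330/1 = 2.330
n/ν for E = 1.569/1 = 1.569
Smallest n/ν is E → limiting reagent.
n(J) = (3/1) × 1.569 = 4.707 mol

4.71 mol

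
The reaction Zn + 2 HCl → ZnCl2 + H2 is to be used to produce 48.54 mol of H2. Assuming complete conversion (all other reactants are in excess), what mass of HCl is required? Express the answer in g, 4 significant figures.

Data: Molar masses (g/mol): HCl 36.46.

3540 g

n(H2) = 48.54 mol
n(HCl) = (2/1) × 48.54 = 97.08 mol
mass = 97.08 × 36.46 = 3540 g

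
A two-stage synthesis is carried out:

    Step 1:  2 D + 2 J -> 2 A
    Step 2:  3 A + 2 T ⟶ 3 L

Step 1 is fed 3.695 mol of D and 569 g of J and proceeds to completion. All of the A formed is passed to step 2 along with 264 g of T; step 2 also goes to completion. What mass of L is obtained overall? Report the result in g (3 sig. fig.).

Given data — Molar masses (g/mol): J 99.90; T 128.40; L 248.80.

Step 1:
n(D) = 3.695 mol
n(J) = 569.0 / 99.90 = 5.696 mol
n/ν → D: 1.848, J: 2.848; D is limiting.
n(A) produced = (2/2) × 3.695 = 3.695 mol
Step 2:
n(A) available = 3.695 mol
n(T) = 264.0 / 128.40 = 2.056 mol
n/ν → A: 1.232, T: 1.028; T is limiting.
n(L) = (3/2) × 2.056 = 3.084 mol
mass = 3.084 × 248.80 = 767.3 g

767 g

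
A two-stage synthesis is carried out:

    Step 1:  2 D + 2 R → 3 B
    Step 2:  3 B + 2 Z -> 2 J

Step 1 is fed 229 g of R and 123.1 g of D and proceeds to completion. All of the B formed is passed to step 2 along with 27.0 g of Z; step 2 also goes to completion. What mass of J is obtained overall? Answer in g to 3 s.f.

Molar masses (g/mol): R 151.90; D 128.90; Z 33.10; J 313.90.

256 g

Step 1:
n(R) = 229.0 / 151.90 = 1.508 mol
n(D) = 123.1 / 128.90 = 0.9550 mol
n/ν for R = 1.508/2 = 0.7540
n/ν for D = 0.9550/2 = 0.4775
Smallest n/ν is D → limiting reagent.
n(B) produced = (3/2) × 0.9550 = 1.433 mol
Step 2:
n(B) available = 1.433 mol
n(Z) = 27.00 / 33.10 = 0.8157 mol
n/ν for B = 1.433/3 = 0.4777
n/ν for Z = 0.8157/2 = 0.4079
Smallest n/ν is Z → limiting reagent.
n(J) = (2/2) × 0.8157 = 0.8157 mol
mass = 0.8157 × 313.90 = 256.0 g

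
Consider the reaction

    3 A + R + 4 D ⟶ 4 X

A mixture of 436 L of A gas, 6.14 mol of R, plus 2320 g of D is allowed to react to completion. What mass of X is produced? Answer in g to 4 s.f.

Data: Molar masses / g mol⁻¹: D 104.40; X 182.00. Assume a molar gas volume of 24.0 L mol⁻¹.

n(A) = 436.0 / 24.0 = 18.17 mol
n(R) = 6.140 mol
n(D) = 2320 / 104.40 = 22.22 mol
n/ν for A = 18.17/3 = 6.057
n/ν for R = 6.140/1 = 6.140
n/ν for D = 22.22/4 = 5.555
Smallest n/ν is D → limiting reagent.
n(X) = (4/4) × 22.22 = 22.22 mol
mass = 22.22 × 182.00 = 4044 g

4044 g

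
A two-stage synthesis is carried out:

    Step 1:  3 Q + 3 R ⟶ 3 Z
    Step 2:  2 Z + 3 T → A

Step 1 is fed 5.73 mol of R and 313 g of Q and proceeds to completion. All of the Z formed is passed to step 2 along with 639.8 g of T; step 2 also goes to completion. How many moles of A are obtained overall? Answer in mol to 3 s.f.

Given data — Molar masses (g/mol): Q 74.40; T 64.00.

2.10 mol

Step 1:
n(R) = 5.730 mol
n(Q) = 313.0 / 74.40 = 4.207 mol
n/ν for R = 5.730/3 = 1.910
n/ν for Q = 4.207/3 = 1.402
Smallest n/ν is Q → limiting reagent.
n(Z) produced = (3/3) × 4.207 = 4.207 mol
Step 2:
n(Z) available = 4.207 mol
n(T) = 639.8 / 64.00 = 9.997 mol
n/ν for Z = 4.207/2 = 2.104
n/ν for T = 9.997/3 = 3.332
Smallest n/ν is Z → limiting reagent.
n(A) = (1/2) × 4.207 = 2.104 mol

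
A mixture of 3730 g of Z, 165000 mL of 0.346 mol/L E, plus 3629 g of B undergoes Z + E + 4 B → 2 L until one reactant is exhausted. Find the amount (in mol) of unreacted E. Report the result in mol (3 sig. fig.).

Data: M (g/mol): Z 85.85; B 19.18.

n(Z) = 3730 / 85.85 = 43.45 mol
n(E) = 0.346 × 165000/1000 = 57.09 mol
n(B) = 3629 / 19.18 = 189.2 mol
n/ν for Z = 43.45/1 = 43.45
n/ν for E = 57.09/1 = 57.09
n/ν for B = 189.2/4 = 47.30
Smallest n/ν is Z → limiting reagent.
E consumed = (1/1) × 43.45 = 43.45 mol
E remaining = 57.09 − 43.45 = 13.64 mol

13.6 mol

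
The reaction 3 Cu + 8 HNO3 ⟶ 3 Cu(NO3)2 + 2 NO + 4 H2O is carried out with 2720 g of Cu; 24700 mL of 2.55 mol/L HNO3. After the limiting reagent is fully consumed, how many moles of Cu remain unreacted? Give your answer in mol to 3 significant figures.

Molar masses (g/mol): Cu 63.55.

n(Cu) = 2720 / 63.55 = 42.80 mol
n(HNO3) = 2.55 × 24700/1000 = 62.99 mol
n/ν for Cu = 42.80/3 = 14.27
n/ν for HNO3 = 62.99/8 = 7.874
Smallest n/ν is HNO3 → limiting reagent.
Cu consumed = (3/8) × 62.99 = 23.62 mol
Cu remaining = 42.80 − 23.62 = 19.18 mol

19.2 mol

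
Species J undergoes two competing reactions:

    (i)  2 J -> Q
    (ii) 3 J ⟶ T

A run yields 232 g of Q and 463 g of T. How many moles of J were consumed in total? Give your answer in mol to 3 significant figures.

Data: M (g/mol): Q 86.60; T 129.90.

n(Q) = 232 / 86.60 = 2.679 mol
n(T) = 463 / 129.90 = 3.564 mol
n(J) via (i) = (2/1)×2.679 = 5.358 mol
n(J) via (ii) = (3/1)×3.564 = 10.69 mol
total n(J) = 5.358 + 10.69 = 16.05 mol

16.1 mol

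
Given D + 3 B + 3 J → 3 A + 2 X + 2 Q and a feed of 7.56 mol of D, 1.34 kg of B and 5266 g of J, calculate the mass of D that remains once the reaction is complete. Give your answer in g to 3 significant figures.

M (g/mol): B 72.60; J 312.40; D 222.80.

432 g

n(D) = 7.560 mol
n(B) = 1.340×1000 / 72.60 = 18.46 mol
n(J) = 5266 / 312.40 = 16.86 mol
n/ν for D = 7.560/1 = 7.560
n/ν for B = 18.46/3 = 6.153
n/ν for J = 16.86/3 = 5.620
Smallest n/ν is J → limiting reagent.
D consumed = (1/3) × 16.86 = 5.620 mol
D remaining = 7.560 − 5.620 = 1.940 mol
mass = 1.940 × 222.80 = 432.2 g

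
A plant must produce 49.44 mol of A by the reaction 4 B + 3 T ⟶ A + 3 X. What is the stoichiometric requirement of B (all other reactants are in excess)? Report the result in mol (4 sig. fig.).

n(A) = 49.44 mol
n(B) = (4/1) × 49.44 = 197.8 mol

197.8 mol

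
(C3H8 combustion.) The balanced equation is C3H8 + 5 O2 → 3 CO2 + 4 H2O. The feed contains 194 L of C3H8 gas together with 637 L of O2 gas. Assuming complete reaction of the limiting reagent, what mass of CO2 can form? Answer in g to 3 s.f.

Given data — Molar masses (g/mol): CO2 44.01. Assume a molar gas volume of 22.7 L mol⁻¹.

n(C3H8) = 194.0 / 22.7 = 8.546 mol
n(O2) = 637.0 / 22.7 = 28.06 mol
n/ν for C3H8 = 8.546/1 = 8.546
n/ν for O2 = 28.06/5 = 5.612
Smallest n/ν is O2 → limiting reagent.
n(CO2) = (3/5) × 28.06 = 16.84 mol
mass = 16.84 × 44.01 = 741.1 g

741 g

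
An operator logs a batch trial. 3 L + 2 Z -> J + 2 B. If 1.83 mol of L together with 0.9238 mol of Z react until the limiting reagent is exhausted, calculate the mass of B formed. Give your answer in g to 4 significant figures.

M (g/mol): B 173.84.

160.6 g

n(L) = 1.830 mol
n(Z) = 0.9238 mol
n/ν → L: 0.6100, Z: 0.4619; Z is limiting.
n(B) = (2/2) × 0.9238 = 0.9238 mol
mass = 0.9238 × 173.84 = 160.6 g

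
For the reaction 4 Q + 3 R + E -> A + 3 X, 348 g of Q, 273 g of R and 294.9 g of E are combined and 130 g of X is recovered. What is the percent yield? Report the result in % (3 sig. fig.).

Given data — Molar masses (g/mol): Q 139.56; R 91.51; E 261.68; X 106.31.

n(Q) = 348.0 / 139.56 = 2.494 mol
n(R) = 273.0 / 91.51 = 2.983 mol
n(E) = 294.9 / 261.68 = 1.127 mol
n/ν for Q = 2.494/4 = 0.6235
n/ν for R = 2.983/3 = 0.9943
n/ν for E = 1.127/1 = 1.127
Smallest n/ν is Q → limiting reagent.
theoretical n(X) = (3/4) × 2.494 = 1.871 mol → 198.9 g
% yield = 130 / 198.9 × 100 = 65.36 %

65.4 %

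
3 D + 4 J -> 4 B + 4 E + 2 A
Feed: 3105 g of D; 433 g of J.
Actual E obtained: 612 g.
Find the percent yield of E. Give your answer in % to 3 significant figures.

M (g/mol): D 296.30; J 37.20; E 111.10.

n(D) = 3105 / 296.30 = 10.48 mol
n(J) = 433.0 / 37.20 = 11.64 mol
n/ν for D = 10.48/3 = 3.493
n/ν for J = 11.64/4 = 2.910
Smallest n/ν is J → limiting reagent.
theoretical n(E) = (4/4) × 11.64 = 11.64 mol → 1293 g
% yield = 612 / 1293 × 100 = 47.33 %

47.3 %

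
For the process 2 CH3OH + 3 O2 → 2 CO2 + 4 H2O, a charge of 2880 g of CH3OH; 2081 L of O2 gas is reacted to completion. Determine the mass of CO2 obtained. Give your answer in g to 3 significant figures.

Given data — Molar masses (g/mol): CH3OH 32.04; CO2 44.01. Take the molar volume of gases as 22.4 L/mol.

n(CH3OH) = 2880 / 32.04 = 89.89 mol
n(O2) = 2081 / 22.4 = 92.90 mol
n/ν for CH3OH = 89.89/2 = 44.95
n/ν for O2 = 92.90/3 = 30.97
Smallest n/ν is O2 → limiting reagent.
n(CO2) = (2/3) × 92.90 = 61.93 mol
mass = 61.93 × 44.01 = 2726 g

2730 g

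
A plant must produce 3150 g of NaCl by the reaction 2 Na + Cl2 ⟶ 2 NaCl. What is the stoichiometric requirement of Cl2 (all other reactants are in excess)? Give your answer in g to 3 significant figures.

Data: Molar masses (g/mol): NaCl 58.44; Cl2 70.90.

1910 g

n(NaCl) = 3150 / 58.44 = 53.90 mol
n(Cl2) = (1/2) × 53.90 = 26.95 mol
mass = 26.95 × 70.90 = 1911 g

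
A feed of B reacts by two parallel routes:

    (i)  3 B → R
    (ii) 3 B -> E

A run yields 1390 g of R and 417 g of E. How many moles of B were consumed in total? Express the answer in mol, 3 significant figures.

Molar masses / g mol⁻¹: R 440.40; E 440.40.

n(R) = 1390 / 440.40 = 3.156 mol
n(E) = 417 / 440.40 = 0.9469 mol
n(B) via (i) = (3/1)×3.156 = 9.468 mol
n(B) via (ii) = (3/1)×0.9469 = 2.841 mol
total n(B) = 9.468 + 2.841 = 12.31 mol

12.3 mol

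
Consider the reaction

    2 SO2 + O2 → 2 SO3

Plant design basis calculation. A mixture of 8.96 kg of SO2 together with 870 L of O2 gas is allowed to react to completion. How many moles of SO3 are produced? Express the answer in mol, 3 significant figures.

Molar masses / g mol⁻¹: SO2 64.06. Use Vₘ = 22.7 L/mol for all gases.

n(SO2) = 8.960×1000 / 64.06 = 139.9 mol
n(O2) = 870.0 / 22.7 = 38.33 mol
n/ν → SO2: 69.95, O2: 38.33; O2 is limiting.
n(SO3) = (2/1) × 38.33 = 76.66 mol

76.7 mol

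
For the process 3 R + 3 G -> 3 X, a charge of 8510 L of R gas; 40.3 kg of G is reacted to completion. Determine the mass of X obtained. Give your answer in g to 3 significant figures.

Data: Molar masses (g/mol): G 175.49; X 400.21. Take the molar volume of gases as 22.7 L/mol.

91900 g

n(R) = 8510 / 22.7 = 374.9 mol
n(G) = 40.30×1000 / 175.49 = 229.6 mol
n/ν for R = 374.9/3 = 125.0
n/ν for G = 229.6/3 = 76.53
Smallest n/ν is G → limiting reagent.
n(X) = (3/3) × 229.6 = 229.6 mol
mass = 229.6 × 400.21 = 91890 g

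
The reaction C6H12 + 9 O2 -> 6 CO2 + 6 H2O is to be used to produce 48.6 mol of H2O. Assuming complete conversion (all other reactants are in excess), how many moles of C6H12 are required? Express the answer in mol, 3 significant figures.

n(H2O) = 48.60 mol
n(C6H12) = (1/6) × 48.60 = 8.100 mol

8.10 mol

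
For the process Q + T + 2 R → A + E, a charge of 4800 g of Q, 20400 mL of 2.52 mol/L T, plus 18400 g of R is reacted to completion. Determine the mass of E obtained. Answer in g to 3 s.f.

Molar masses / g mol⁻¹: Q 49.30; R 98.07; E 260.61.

13400 g

n(Q) = 4800 / 49.30 = 97.36 mol
n(T) = 2.52 × 20400/1000 = 51.41 mol
n(R) = 18400 / 98.07 = 187.6 mol
n/ν for Q = 97.36/1 = 97.36
n/ν for T = 51.41/1 = 51.41
n/ν for R = 187.6/2 = 93.80
Smallest n/ν is T → limiting reagent.
n(E) = (1/1) × 51.41 = 51.41 mol
mass = 51.41 × 260.61 = 13400 g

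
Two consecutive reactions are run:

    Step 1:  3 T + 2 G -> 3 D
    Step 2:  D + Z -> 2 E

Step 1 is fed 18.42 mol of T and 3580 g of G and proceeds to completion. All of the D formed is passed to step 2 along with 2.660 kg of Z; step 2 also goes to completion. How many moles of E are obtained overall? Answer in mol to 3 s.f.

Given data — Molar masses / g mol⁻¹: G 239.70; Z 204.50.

26.0 mol

Step 1:
n(T) = 18.42 mol
n(G) = 3580 / 239.70 = 14.94 mol
n/ν for T = 18.42/3 = 6.140
n/ν for G = 14.94/2 = 7.470
Smallest n/ν is T → limiting reagent.
n(D) produced = (3/3) × 18.42 = 18.42 mol
Step 2:
n(D) available = 18.42 mol
n(Z) = 2.660×1000 / 204.50 = 13.01 mol
n/ν for D = 18.42/1 = 18.42
n/ν for Z = 13.01/1 = 13.01
Smallest n/ν is Z → limiting reagent.
n(E) = (2/1) × 13.01 = 26.02 mol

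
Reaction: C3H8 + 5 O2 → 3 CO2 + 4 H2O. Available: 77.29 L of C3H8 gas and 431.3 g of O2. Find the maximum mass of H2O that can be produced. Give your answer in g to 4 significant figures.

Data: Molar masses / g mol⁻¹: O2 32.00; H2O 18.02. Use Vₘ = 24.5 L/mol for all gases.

194.3 g

n(C3H8) = 77.29 / 24.5 = 3.155 mol
n(O2) = 431.3 / 32.00 = 13.48 mol
n/ν → C3H8: 3.155, O2: 2.696; O2 is limiting.
n(H2O) = (4/5) × 13.48 = 10.78 mol
mass = 10.78 × 18.02 = 194.3 g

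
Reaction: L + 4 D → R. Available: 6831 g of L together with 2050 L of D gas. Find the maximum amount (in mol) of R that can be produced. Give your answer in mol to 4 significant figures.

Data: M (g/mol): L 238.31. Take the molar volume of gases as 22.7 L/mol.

22.58 mol

n(L) = 6831 / 238.31 = 28.66 mol
n(D) = 2050 / 22.7 = 90.31 mol
n/ν for L = 28.66/1 = 28.66
n/ν for D = 90.31/4 = 22.58
Smallest n/ν is D → limiting reagent.
n(R) = (1/4) × 90.31 = 22.58 mol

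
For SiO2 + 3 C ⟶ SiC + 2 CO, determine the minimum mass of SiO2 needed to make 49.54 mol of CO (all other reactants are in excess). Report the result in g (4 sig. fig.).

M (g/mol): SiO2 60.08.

1488 g

n(CO) = 49.54 mol
n(SiO2) = (1/2) × 49.54 = 24.77 mol
mass = 24.77 × 60.08 = 1488 g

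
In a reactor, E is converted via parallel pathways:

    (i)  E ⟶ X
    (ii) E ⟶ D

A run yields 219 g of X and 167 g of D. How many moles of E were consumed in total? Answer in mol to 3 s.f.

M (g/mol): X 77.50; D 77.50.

4.98 mol

n(X) = 219 / 77.50 = 2.826 mol
n(D) = 167 / 77.50 = 2.155 mol
n(E) via (i) = (1/1)×2.826 = 2.826 mol
n(E) via (ii) = (1/1)×2.155 = 2.155 mol
total n(E) = 2.826 + 2.155 = 4.981 mol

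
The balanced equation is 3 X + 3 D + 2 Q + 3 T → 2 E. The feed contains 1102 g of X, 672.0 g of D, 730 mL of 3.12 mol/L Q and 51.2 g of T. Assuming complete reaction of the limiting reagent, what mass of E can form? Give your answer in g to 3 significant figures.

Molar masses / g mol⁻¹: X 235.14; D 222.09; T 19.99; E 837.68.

n(X) = 1102 / 235.14 = 4.687 mol
n(D) = 672.0 / 222.09 = 3.026 mol
n(Q) = 3.12 × 730.0/1000 = 2.278 mol
n(T) = 51.20 / 19.99 = 2.561 mol
n/ν for X = 4.687/3 = 1.562
n/ν for D = 3.026/3 = 1.009
n/ν for Q = 2.278/2 = 1.139
n/ν for T = 2.561/3 = 0.8537
Smallest n/ν is T → limiting reagent.
n(E) = (2/3) × 2.561 = 1.707 mol
mass = 1.707 × 837.68 = 1430 g

1430 g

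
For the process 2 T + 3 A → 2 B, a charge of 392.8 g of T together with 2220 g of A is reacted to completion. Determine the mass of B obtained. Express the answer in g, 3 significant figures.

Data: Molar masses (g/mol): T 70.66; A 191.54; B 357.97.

n(T) = 392.8 / 70.66 = 5.559 mol
n(A) = 2220 / 191.54 = 11.59 mol
n/ν for T = 5.559/2 = 2.780
n/ν for A = 11.59/3 = 3.863
Smallest n/ν is T → limiting reagent.
n(B) = (2/2) × 5.559 = 5.559 mol
mass = 5.559 × 357.97 = 1990 g

1990 g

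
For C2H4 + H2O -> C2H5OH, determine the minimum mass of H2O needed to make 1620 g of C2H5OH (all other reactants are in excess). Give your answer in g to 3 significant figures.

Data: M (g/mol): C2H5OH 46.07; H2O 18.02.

634 g

n(C2H5OH) = 1620 / 46.07 = 35.16 mol
n(H2O) = (1/1) × 35.16 = 35.16 mol
mass = 35.16 × 18.02 = 633.6 g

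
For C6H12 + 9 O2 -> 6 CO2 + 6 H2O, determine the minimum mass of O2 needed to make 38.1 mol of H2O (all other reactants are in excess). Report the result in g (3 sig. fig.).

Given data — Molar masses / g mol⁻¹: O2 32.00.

n(H2O) = 38.10 mol
n(O2) = (9/6) × 38.10 = 57.15 mol
mass = 57.15 × 32.00 = 1829 g

1830 g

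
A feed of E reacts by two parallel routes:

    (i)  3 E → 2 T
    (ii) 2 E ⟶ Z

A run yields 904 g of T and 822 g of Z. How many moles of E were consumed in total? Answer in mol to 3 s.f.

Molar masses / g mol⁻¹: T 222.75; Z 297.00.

n(T) = 904 / 222.75 = 4.058 mol
n(Z) = 822 / 297.00 = 2.768 mol
n(E) via (i) = (3/2)×4.058 = 6.087 mol
n(E) via (ii) = (2/1)×2.768 = 5.536 mol
total n(E) = 6.087 + 5.536 = 11.62 mol

11.6 mol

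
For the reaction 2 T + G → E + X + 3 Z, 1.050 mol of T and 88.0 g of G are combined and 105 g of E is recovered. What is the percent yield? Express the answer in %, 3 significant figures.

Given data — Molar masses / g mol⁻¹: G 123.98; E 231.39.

86.4 %

n(T) = 1.050 mol
n(G) = 88.00 / 123.98 = 0.7098 mol
n/ν for T = 1.050/2 = 0.5250
n/ν for G = 0.7098/1 = 0.7098
Smallest n/ν is T → limiting reagent.
theoretical n(E) = (1/2) × 1.050 = 0.5250 mol → 121.5 g
% yield = 105 / 121.5 × 100 = 86.42 %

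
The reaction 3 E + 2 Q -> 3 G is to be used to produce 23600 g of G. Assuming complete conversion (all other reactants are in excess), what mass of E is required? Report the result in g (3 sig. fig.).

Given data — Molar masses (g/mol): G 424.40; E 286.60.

n(G) = 23600 / 424.40 = 55.61 mol
n(E) = (3/3) × 55.61 = 55.61 mol
mass = 55.61 × 286.60 = 15940 g

15900 g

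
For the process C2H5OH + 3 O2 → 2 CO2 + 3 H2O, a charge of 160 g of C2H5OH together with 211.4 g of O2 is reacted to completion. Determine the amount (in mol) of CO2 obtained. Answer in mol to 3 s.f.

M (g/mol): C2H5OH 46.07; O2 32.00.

4.40 mol

n(C2H5OH) = 160.0 / 46.07 = 3.473 mol
n(O2) = 211.4 / 32.00 = 6.606 mol
n/ν → C2H5OH: 3.473, O2: 2.202; O2 is limiting.
n(CO2) = (2/3) × 6.606 = 4.404 mol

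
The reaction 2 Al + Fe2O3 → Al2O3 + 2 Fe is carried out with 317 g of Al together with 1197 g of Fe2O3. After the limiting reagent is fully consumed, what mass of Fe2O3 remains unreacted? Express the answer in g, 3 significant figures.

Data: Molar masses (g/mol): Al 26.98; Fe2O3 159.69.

259 g

n(Al) = 317.0 / 26.98 = 11.75 mol
n(Fe2O3) = 1197 / 159.69 = 7.496 mol
n/ν → Al: 5.875, Fe2O3: 7.496; Al is limiting.
Fe2O3 consumed = (1/2) × 11.75 = 5.875 mol
Fe2O3 remaining = 7.496 − 5.875 = 1.621 mol
mass = 1.621 × 159.69 = 258.9 g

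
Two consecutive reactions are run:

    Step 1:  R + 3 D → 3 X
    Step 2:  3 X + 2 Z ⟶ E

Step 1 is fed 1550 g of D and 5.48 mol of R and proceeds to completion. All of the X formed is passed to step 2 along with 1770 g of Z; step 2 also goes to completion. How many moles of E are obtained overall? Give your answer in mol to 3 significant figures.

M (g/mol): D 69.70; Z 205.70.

Step 1:
n(D) = 1550 / 69.70 = 22.24 mol
n(R) = 5.480 mol
n/ν for D = 22.24/3 = 7.413
n/ν for R = 5.480/1 = 5.480
Smallest n/ν is R → limiting reagent.
n(X) produced = (3/1) × 5.480 = 16.44 mol
Step 2:
n(X) available = 16.44 mol
n(Z) = 1770 / 205.70 = 8.605 mol
n/ν for X = 16.44/3 = 5.480
n/ν for Z = 8.605/2 = 4.303
Smallest n/ν is Z → limiting reagent.
n(E) = (1/2) × 8.605 = 4.303 mol

4.30 mol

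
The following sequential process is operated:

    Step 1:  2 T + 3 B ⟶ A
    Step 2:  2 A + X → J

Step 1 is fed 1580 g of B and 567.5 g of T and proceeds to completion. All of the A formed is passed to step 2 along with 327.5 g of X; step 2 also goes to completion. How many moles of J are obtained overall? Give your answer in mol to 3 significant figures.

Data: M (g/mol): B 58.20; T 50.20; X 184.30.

1.78 mol

Step 1:
n(B) = 1580 / 58.20 = 27.15 mol
n(T) = 567.5 / 50.20 = 11.30 mol
n/ν for B = 27.15/3 = 9.050
n/ν for T = 11.30/2 = 5.650
Smallest n/ν is T → limiting reagent.
n(A) produced = (1/2) × 11.30 = 5.650 mol
Step 2:
n(A) available = 5.650 mol
n(X) = 327.5 / 184.30 = 1.777 mol
n/ν for A = 5.650/2 = 2.825
n/ν for X = 1.777/1 = 1.777
Smallest n/ν is X → limiting reagent.
n(J) = (1/1) × 1.777 = 1.777 mol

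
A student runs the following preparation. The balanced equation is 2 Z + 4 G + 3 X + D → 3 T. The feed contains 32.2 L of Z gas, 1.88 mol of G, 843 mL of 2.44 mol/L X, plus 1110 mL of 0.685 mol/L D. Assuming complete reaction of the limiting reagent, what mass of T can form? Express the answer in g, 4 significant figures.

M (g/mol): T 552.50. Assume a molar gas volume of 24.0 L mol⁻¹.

n(Z) = 32.20 / 24.0 = 1.342 mol
n(G) = 1.880 mol
n(X) = 2.44 × 843.0/1000 = 2.057 mol
n(D) = 0.685 × 1110/1000 = 0.7604 mol
n/ν for Z = 1.342/2 = 0.6710
n/ν for G = 1.880/4 = 0.4700
n/ν for X = 2.057/3 = 0.6857
n/ν for D = 0.7604/1 = 0.7604
Smallest n/ν is G → limiting reagent.
n(T) = (3/4) × 1.880 = 1.410 mol
mass = 1.410 × 552.50 = 779.0 g

779.0 g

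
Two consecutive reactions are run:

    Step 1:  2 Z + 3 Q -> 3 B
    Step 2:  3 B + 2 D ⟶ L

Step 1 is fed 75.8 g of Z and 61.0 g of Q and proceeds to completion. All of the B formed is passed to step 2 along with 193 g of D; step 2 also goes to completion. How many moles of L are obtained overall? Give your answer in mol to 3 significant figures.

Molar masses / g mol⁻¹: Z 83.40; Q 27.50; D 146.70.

Step 1:
n(Z) = 75.80 / 83.40 = 0.9089 mol
n(Q) = 61.00 / 27.50 = 2.218 mol
n/ν for Z = 0.9089/2 = 0.4545
n/ν for Q = 2.218/3 = 0.7393
Smallest n/ν is Z → limiting reagent.
n(B) produced = (3/2) × 0.9089 = 1.363 mol
Step 2:
n(B) available = 1.363 mol
n(D) = 193.0 / 146.70 = 1.316 mol
n/ν for B = 1.363/3 = 0.4543
n/ν for D = 1.316/2 = 0.6580
Smallest n/ν is B → limiting reagent.
n(L) = (1/3) × 1.363 = 0.4543 mol

0.454 mol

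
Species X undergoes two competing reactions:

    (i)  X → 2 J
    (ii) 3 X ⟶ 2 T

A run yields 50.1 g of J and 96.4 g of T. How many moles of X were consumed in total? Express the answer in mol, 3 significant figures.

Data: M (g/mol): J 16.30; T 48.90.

n(J) = 50.1 / 16.30 = 3.074 mol
n(T) = 96.4 / 48.90 = 1.971 mol
n(X) via (i) = (1/2)×3.074 = 1.537 mol
n(X) via (ii) = (3/2)×1.971 = 2.957 mol
total n(X) = 1.537 + 2.957 = 4.494 mol

4.49 mol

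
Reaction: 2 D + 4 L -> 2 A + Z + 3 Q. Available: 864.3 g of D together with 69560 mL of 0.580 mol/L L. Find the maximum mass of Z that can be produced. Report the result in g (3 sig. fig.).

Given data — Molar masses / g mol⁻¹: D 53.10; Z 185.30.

1510 g

n(D) = 864.3 / 53.10 = 16.28 mol
n(L) = 0.580 × 69560/1000 = 40.34 mol
n/ν → D: 8.140, L: 10.09; D is limiting.
n(Z) = (1/2) × 16.28 = 8.140 mol
mass = 8.140 × 185.30 = 1508 g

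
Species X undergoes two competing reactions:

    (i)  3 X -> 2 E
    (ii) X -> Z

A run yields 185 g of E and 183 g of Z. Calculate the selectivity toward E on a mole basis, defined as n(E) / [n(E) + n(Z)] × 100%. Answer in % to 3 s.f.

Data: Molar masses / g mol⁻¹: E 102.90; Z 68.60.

40.3 %

n(E) = 185 / 102.90 = 1.798 mol
n(Z) = 183 / 68.60 = 2.668 mol
selectivity = 1.798/(1.798+2.668) × 100 = 40.26 %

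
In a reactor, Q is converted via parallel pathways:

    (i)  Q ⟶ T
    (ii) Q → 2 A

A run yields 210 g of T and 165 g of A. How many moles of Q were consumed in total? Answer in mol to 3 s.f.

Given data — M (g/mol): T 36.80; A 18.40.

n(T) = 210 / 36.80 = 5.707 mol
n(A) = 165 / 18.40 = 8.967 mol
n(Q) via (i) = (1/1)×5.707 = 5.707 mol
n(Q) via (ii) = (1/2)×8.967 = 4.484 mol
total n(Q) = 5.707 + 4.484 = 10.19 mol

10.2 mol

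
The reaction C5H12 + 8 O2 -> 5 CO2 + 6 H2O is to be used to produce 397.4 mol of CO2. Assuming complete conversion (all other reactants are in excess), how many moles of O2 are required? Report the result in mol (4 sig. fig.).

635.8 mol

n(CO2) = 397.4 mol
n(O2) = (8/5) × 397.4 = 635.8 mol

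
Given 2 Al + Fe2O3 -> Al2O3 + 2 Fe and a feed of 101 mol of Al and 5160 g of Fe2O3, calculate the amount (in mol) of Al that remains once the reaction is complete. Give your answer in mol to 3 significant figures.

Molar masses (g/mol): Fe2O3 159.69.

n(Al) = 101.0 mol
n(Fe2O3) = 5160 / 159.69 = 32.31 mol
n/ν for Al = 101.0/2 = 50.50
n/ν for Fe2O3 = 32.31/1 = 32.31
Smallest n/ν is Fe2O3 → limiting reagent.
Al consumed = (2/1) × 32.31 = 64.62 mol
Al remaining = 101.0 − 64.62 = 36.38 mol

36.4 mol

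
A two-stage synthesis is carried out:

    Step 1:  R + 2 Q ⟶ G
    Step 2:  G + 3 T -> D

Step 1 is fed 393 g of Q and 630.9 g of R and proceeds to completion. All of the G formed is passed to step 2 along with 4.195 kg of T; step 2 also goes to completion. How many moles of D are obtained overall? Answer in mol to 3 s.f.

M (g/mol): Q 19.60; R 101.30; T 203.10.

6.23 mol

Step 1:
n(Q) = 393.0 / 19.60 = 20.05 mol
n(R) = 630.9 / 101.30 = 6.228 mol
n/ν for Q = 20.05/2 = 10.03
n/ν for R = 6.228/1 = 6.228
Smallest n/ν is R → limiting reagent.
n(G) produced = (1/1) × 6.228 = 6.228 mol
Step 2:
n(G) available = 6.228 mol
n(T) = 4.195×1000 / 203.10 = 20.65 mol
n/ν for G = 6.228/1 = 6.228
n/ν for T = 20.65/3 = 6.883
Smallest n/ν is G → limiting reagent.
n(D) = (1/1) × 6.228 = 6.228 mol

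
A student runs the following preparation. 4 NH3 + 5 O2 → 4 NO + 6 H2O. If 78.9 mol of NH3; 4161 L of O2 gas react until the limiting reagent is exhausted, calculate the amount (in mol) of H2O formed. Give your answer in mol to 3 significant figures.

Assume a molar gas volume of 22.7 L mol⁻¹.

118 mol

n(NH3) = 78.90 mol
n(O2) = 4161 / 22.7 = 183.3 mol
n/ν for NH3 = 78.90/4 = 19.73
n/ν for O2 = 183.3/5 = 36.66
Smallest n/ν is NH3 → limiting reagent.
n(H2O) = (6/4) × 78.90 = 118.4 mol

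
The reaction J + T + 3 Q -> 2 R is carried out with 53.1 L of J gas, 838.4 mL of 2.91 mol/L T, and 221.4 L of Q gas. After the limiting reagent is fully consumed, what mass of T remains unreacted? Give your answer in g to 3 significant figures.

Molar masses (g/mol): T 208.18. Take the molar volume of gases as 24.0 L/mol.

n(J) = 53.10 / 24.0 = 2.213 mol
n(T) = 2.91 × 838.4/1000 = 2.440 mol
n(Q) = 221.4 / 24.0 = 9.225 mol
n/ν → J: 2.213, T: 2.440, Q: 3.075; J is limiting.
T consumed = (1/1) × 2.213 = 2.213 mol
T remaining = 2.440 − 2.213 = 0.2270 mol
mass = 0.2270 × 208.18 = 47.26 g

47.3 g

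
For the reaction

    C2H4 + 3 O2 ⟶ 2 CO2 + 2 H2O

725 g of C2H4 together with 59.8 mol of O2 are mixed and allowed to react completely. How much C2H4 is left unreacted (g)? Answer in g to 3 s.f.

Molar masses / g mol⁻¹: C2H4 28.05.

n(C2H4) = 725.0 / 28.05 = 25.85 mol
n(O2) = 59.80 mol
n/ν → C2H4: 25.85, O2: 19.93; O2 is limiting.
C2H4 consumed = (1/3) × 59.80 = 19.93 mol
C2H4 remaining = 25.85 − 19.93 = 5.920 mol
mass = 5.920 × 28.05 = 166.1 g

166 g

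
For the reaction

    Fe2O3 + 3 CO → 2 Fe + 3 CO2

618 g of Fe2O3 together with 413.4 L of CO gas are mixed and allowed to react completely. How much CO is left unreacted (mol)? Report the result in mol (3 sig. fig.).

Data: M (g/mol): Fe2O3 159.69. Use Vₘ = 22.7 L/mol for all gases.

6.60 mol

n(Fe2O3) = 618.0 / 159.69 = 3.870 mol
n(CO) = 413.4 / 22.7 = 18.21 mol
n/ν for Fe2O3 = 3.870/1 = 3.870
n/ν for CO = 18.21/3 = 6.070
Smallest n/ν is Fe2O3 → limiting reagent.
CO consumed = (3/1) × 3.870 = 11.61 mol
CO remaining = 18.21 − 11.61 = 6.600 mol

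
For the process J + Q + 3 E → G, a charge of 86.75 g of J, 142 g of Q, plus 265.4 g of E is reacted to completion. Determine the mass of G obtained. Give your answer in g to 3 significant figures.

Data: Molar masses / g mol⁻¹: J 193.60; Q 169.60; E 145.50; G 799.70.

358 g

n(J) = 86.75 / 193.60 = 0.4481 mol
n(Q) = 142.0 / 169.60 = 0.8373 mol
n(E) = 265.4 / 145.50 = 1.824 mol
n/ν → J: 0.4481, Q: 0.8373, E: 0.6080; J is limiting.
n(G) = (1/1) × 0.4481 = 0.4481 mol
mass = 0.4481 × 799.70 = 358.3 g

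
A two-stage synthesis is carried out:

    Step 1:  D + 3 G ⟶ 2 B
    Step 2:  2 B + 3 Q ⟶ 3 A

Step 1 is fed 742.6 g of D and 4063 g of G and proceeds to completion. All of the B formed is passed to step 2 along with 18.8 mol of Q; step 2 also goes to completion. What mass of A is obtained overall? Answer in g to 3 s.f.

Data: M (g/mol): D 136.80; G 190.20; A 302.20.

4920 g

Step 1:
n(D) = 742.6 / 136.80 = 5.428 mol
n(G) = 4063 / 190.20 = 21.36 mol
n/ν for D = 5.428/1 = 5.428
n/ν for G = 21.36/3 = 7.120
Smallest n/ν is D → limiting reagent.
n(B) produced = (2/1) × 5.428 = 10.86 mol
Step 2:
n(B) available = 10.86 mol
n(Q) = 18.80 mol
n/ν for B = 10.86/2 = 5.430
n/ν for Q = 18.80/3 = 6.267
Smallest n/ν is B → limiting reagent.
n(A) = (3/2) × 10.86 = 16.29 mol
mass = 16.29 × 302.20 = 4923 g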